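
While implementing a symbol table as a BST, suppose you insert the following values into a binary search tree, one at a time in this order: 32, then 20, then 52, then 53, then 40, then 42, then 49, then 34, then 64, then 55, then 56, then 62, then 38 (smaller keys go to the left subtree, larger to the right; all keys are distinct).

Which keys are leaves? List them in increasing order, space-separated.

20 38 49 62

Resulting structure (node: left, right):
  32: L=20, R=52
  20: L=–, R=–
  52: L=40, R=53
  53: L=–, R=64
  40: L=34, R=42
  42: L=–, R=49
  49: L=–, R=–
  34: L=–, R=38
  64: L=55, R=–
  55: L=–, R=56
  56: L=–, R=62
  62: L=–, R=–
  38: L=–, R=–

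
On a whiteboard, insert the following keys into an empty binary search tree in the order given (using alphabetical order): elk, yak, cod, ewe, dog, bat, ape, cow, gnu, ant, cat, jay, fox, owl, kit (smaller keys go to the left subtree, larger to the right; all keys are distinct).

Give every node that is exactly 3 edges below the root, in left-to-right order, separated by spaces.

ape cat cow gnu

Insert elk: tree is empty, so elk becomes the root.
Insert yak: yak > elk → go right. Place as right child of elk.
Insert cod: cod < elk → go left. Place as left child of elk.
Insert ewe: ewe > elk → go right; ewe < yak → go left. Place as left child of yak.
Insert dog: dog < elk → go left; dog > cod → go right. Place as right child of cod.
Insert bat: bat < elk → go left; bat < cod → go left. Place as left child of cod.
Insert ape: ape < elk → go left; ape < cod → go left; ape < bat → go left. Place as left child of bat.
Insert cow: cow < elk → go left; cow > cod → go right; cow < dog → go left. Place as left child of dog.
Insert gnu: gnu > elk → go right; gnu < yak → go left; gnu > ewe → go right. Place as right child of ewe.
Insert ant: ant < elk → go left; ant < cod → go left; ant < bat → go left; ant < ape → go left. Place as left child of ape.
Insert cat: cat < elk → go left; cat < cod → go left; cat > bat → go right. Place as right child of bat.
Insert jay: jay > elk → go right; jay < yak → go left; jay > ewe → go right; jay > gnu → go right. Place as right child of gnu.
Insert fox: fox > elk → go right; fox < yak → go left; fox > ewe → go right; fox < gnu → go left. Place as left child of gnu.
Insert owl: owl > elk → go right; owl < yak → go left; owl > ewe → go right; owl > gnu → go right; owl > jay → go right. Place as right child of jay.
Insert kit: kit > elk → go right; kit < yak → go left; kit > ewe → go right; kit > gnu → go right; kit > jay → go right; kit < owl → go left. Place as left child of owl.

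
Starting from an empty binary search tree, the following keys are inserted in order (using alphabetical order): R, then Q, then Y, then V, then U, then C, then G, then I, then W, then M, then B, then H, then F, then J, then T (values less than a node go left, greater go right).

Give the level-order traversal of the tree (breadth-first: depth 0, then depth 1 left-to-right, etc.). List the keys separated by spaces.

R Q Y C V B G U W F I T H M J

Insert R: tree is empty, so R becomes the root.
Insert Q: Q < R → go left. Place as left child of R.
Insert Y: Y > R → go right. Place as right child of R.
Insert V: V > R → go right; V < Y → go left. Place as left child of Y.
Insert U: U > R → go right; U < Y → go left; U < V → go left. Place as left child of V.
Insert C: C < R → go left; C < Q → go left. Place as left child of Q.
Insert G: G < R → go left; G < Q → go left; G > C → go right. Place as right child of C.
Insert I: I < R → go left; I < Q → go left; I > C → go right; I > G → go right. Place as right child of G.
Insert W: W > R → go right; W < Y → go left; W > V → go right. Place as right child of V.
Insert M: M < R → go left; M < Q → go left; M > C → go right; M > G → go right; M > I → go right. Place as right child of I.
Insert B: B < R → go left; B < Q → go left; B < C → go left. Place as left child of C.
Insert H: H < R → go left; H < Q → go left; H > C → go right; H > G → go right; H < I → go left. Place as left child of I.
Insert F: F < R → go left; F < Q → go left; F > C → go right; F < G → go left. Place as left child of G.
Insert J: J < R → go left; J < Q → go left; J > C → go right; J > G → go right; J > I → go right; J < M → go left. Place as left child of M.
Insert T: T > R → go right; T < Y → go left; T < V → go left; T < U → go left. Place as left child of U.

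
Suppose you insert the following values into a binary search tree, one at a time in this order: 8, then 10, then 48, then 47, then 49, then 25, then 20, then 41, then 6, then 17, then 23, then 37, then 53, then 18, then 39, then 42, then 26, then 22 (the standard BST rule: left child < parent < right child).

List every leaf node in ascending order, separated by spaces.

6 18 22 26 39 42 53

Insert 8: tree is empty, so 8 becomes the root.
Insert 10: 10 > 8 → go right. Place as right child of 8.
Insert 48: 48 > 8 → go right; 48 > 10 → go right. Place as right child of 10.
Insert 47: 47 > 8 → go right; 47 > 10 → go right; 47 < 48 → go left. Place as left child of 48.
Insert 49: 49 > 8 → go right; 49 > 10 → go right; 49 > 48 → go right. Place as right child of 48.
Insert 25: 25 > 8 → go right; 25 > 10 → go right; 25 < 48 → go left; 25 < 47 → go left. Place as left child of 47.
Insert 20: 20 > 8 → go right; 20 > 10 → go right; 20 < 48 → go left; 20 < 47 → go left; 20 < 25 → go left. Place as left child of 25.
Insert 41: 41 > 8 → go right; 41 > 10 → go right; 41 < 48 → go left; 41 < 47 → go left; 41 > 25 → go right. Place as right child of 25.
Insert 6: 6 < 8 → go left. Place as left child of 8.
Insert 17: 17 > 8 → go right; 17 > 10 → go right; 17 < 48 → go left; 17 < 47 → go left; 17 < 25 → go left; 17 < 20 → go left. Place as left child of 20.
Insert 23: 23 > 8 → go right; 23 > 10 → go right; 23 < 48 → go left; 23 < 47 → go left; 23 < 25 → go left; 23 > 20 → go right. Place as right child of 20.
Insert 37: 37 > 8 → go right; 37 > 10 → go right; 37 < 48 → go left; 37 < 47 → go left; 37 > 25 → go right; 37 < 41 → go left. Place as left child of 41.
Insert 53: 53 > 8 → go right; 53 > 10 → go right; 53 > 48 → go right; 53 > 49 → go right. Place as right child of 49.
Insert 18: 18 > 8 → go right; 18 > 10 → go right; 18 < 48 → go left; 18 < 47 → go left; 18 < 25 → go left; 18 < 20 → go left; 18 > 17 → go right. Place as right child of 17.
Insert 39: 39 > 8 → go right; 39 > 10 → go right; 39 < 48 → go left; 39 < 47 → go left; 39 > 25 → go right; 39 < 41 → go left; 39 > 37 → go right. Place as right child of 37.
Insert 42: 42 > 8 → go right; 42 > 10 → go right; 42 < 48 → go left; 42 < 47 → go left; 42 > 25 → go right; 42 > 41 → go right. Place as right child of 41.
Insert 26: 26 > 8 → go right; 26 > 10 → go right; 26 < 48 → go left; 26 < 47 → go left; 26 > 25 → go right; 26 < 41 → go left; 26 < 37 → go left. Place as left child of 37.
Insert 22: 22 > 8 → go right; 22 > 10 → go right; 22 < 48 → go left; 22 < 47 → go left; 22 < 25 → go left; 22 > 20 → go right; 22 < 23 → go left. Place as left child of 23.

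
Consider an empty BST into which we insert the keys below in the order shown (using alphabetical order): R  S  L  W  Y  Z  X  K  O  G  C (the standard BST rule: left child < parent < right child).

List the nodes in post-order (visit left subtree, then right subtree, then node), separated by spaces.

C G K O L X Z Y W S R

R: root
S: right child of R (depth 1)
L: left child of R (depth 1)
W: right child of S (depth 2)
Y: right child of W (depth 3)
Z: right child of Y (depth 4)
X: left child of Y (depth 4)
K: left child of L (depth 2)
O: right child of L (depth 2)
G: left child of K (depth 3)
C: left child of G (depth 4)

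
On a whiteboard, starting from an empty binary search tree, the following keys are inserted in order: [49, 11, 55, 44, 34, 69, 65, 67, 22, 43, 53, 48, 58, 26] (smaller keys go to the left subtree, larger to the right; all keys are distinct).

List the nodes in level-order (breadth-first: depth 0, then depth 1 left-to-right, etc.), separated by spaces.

49 11 55 44 53 69 34 48 65 22 43 58 67 26

Resulting structure (node: left, right):
  49: L=11, R=55
  11: L=–, R=44
  55: L=53, R=69
  44: L=34, R=48
  34: L=22, R=43
  69: L=65, R=–
  65: L=58, R=67
  67: L=–, R=–
  22: L=–, R=26
  43: L=–, R=–
  53: L=–, R=–
  48: L=–, R=–
  58: L=–, R=–
  26: L=–, R=–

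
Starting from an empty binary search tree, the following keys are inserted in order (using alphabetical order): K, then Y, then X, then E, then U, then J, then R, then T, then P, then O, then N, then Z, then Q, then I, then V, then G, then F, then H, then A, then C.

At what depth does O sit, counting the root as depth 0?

6

K: root
Y: right child of K (depth 1)
X: left child of Y (depth 2)
E: left child of K (depth 1)
U: left child of X (depth 3)
J: right child of E (depth 2)
R: left child of U (depth 4)
T: right child of R (depth 5)
P: left child of R (depth 5)
O: left child of P (depth 6)
N: left child of O (depth 7)
Z: right child of Y (depth 2)
Q: right child of P (depth 6)
I: left child of J (depth 3)
V: right child of U (depth 4)
G: left child of I (depth 4)
F: left child of G (depth 5)
H: right child of G (depth 5)
A: left child of E (depth 2)
C: right child of A (depth 3)

Path to O: K → Y → X → U → R → P → O, which is 6 edges.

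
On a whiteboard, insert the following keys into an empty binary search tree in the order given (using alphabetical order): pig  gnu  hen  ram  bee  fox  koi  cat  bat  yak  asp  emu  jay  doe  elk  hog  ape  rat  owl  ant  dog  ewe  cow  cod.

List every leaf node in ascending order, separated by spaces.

pig: root
gnu: left child of pig (depth 1)
hen: right child of gnu (depth 2)
ram: right child of pig (depth 1)
bee: left child of gnu (depth 2)
fox: right child of bee (depth 3)
koi: right child of hen (depth 3)
cat: left child of fox (depth 4)
bat: left child of bee (depth 3)
yak: right child of ram (depth 2)
asp: left child of bat (depth 4)
emu: right child of cat (depth 5)
jay: left child of koi (depth 4)
doe: left child of emu (depth 6)
elk: right child of doe (depth 7)
hog: left child of jay (depth 5)
ape: left child of asp (depth 5)
rat: left child of yak (depth 3)
owl: right child of koi (depth 4)
ant: left child of ape (depth 6)
dog: left child of elk (depth 8)
ewe: right child of emu (depth 6)
cow: left child of doe (depth 7)
cod: left child of cow (depth 8)

ant cod dog ewe hog owl rat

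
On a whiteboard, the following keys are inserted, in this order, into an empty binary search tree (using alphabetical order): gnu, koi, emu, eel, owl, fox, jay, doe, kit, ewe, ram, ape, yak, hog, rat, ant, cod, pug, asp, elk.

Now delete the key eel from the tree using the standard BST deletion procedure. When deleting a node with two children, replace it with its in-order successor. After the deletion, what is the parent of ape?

doe

Insert gnu: tree is empty, so gnu becomes the root.
Insert koi: koi > gnu → go right. Place as right child of gnu.
Insert emu: emu < gnu → go left. Place as left child of gnu.
Insert eel: eel < gnu → go left; eel < emu → go left. Place as left child of emu.
Insert owl: owl > gnu → go right; owl > koi → go right. Place as right child of koi.
Insert fox: fox < gnu → go left; fox > emu → go right. Place as right child of emu.
Insert jay: jay > gnu → go right; jay < koi → go left. Place as left child of koi.
Insert doe: doe < gnu → go left; doe < emu → go left; doe < eel → go left. Place as left child of eel.
Insert kit: kit > gnu → go right; kit < koi → go left; kit > jay → go right. Place as right child of jay.
Insert ewe: ewe < gnu → go left; ewe > emu → go right; ewe < fox → go left. Place as left child of fox.
Insert ram: ram > gnu → go right; ram > koi → go right; ram > owl → go right. Place as right child of owl.
Insert ape: ape < gnu → go left; ape < emu → go left; ape < eel → go left; ape < doe → go left. Place as left child of doe.
Insert yak: yak > gnu → go right; yak > koi → go right; yak > owl → go right; yak > ram → go right. Place as right child of ram.
Insert hog: hog > gnu → go right; hog < koi → go left; hog < jay → go left. Place as left child of jay.
Insert rat: rat > gnu → go right; rat > koi → go right; rat > owl → go right; rat > ram → go right; rat < yak → go left. Place as left child of yak.
Insert ant: ant < gnu → go left; ant < emu → go left; ant < eel → go left; ant < doe → go left; ant < ape → go left. Place as left child of ape.
Insert cod: cod < gnu → go left; cod < emu → go left; cod < eel → go left; cod < doe → go left; cod > ape → go right. Place as right child of ape.
Insert pug: pug > gnu → go right; pug > koi → go right; pug > owl → go right; pug < ram → go left. Place as left child of ram.
Insert asp: asp < gnu → go left; asp < emu → go left; asp < eel → go left; asp < doe → go left; asp > ape → go right; asp < cod → go left. Place as left child of cod.
Insert elk: elk < gnu → go left; elk < emu → go left; elk > eel → go right. Place as right child of eel.

Delete eel (two children — replace with in-order successor).
After deletion, ape's parent is doe.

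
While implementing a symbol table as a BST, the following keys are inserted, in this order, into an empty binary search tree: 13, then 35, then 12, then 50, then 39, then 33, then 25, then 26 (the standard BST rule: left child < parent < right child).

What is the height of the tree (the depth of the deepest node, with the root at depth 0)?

4

13: root
35: right child of 13 (depth 1)
12: left child of 13 (depth 1)
50: right child of 35 (depth 2)
39: left child of 50 (depth 3)
33: left child of 35 (depth 2)
25: left child of 33 (depth 3)
26: right child of 25 (depth 4)

The deepest node is 26 at depth 4.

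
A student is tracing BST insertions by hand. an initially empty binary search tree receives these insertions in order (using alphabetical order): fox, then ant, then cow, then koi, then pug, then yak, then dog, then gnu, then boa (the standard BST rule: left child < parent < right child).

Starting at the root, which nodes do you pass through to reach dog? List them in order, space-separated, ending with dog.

fox: root
ant: left child of fox (depth 1)
cow: right child of ant (depth 2)
koi: right child of fox (depth 1)
pug: right child of koi (depth 2)
yak: right child of pug (depth 3)
dog: right child of cow (depth 3)
gnu: left child of koi (depth 2)
boa: left child of cow (depth 3)

fox ant cow dog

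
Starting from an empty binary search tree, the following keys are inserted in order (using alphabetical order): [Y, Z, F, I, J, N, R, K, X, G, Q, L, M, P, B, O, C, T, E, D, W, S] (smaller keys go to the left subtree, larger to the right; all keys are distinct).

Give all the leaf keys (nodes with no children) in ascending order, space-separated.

Insert Y: tree is empty, so Y becomes the root.
Insert Z: Z > Y → go right. Place as right child of Y.
Insert F: F < Y → go left. Place as left child of Y.
Insert I: I < Y → go left; I > F → go right. Place as right child of F.
Insert J: J < Y → go left; J > F → go right; J > I → go right. Place as right child of I.
Insert N: N < Y → go left; N > F → go right; N > I → go right; N > J → go right. Place as right child of J.
Insert R: R < Y → go left; R > F → go right; R > I → go right; R > J → go right; R > N → go right. Place as right child of N.
Insert K: K < Y → go left; K > F → go right; K > I → go right; K > J → go right; K < N → go left. Place as left child of N.
Insert X: X < Y → go left; X > F → go right; X > I → go right; X > J → go right; X > N → go right; X > R → go right. Place as right child of R.
Insert G: G < Y → go left; G > F → go right; G < I → go left. Place as left child of I.
Insert Q: Q < Y → go left; Q > F → go right; Q > I → go right; Q > J → go right; Q > N → go right; Q < R → go left. Place as left child of R.
Insert L: L < Y → go left; L > F → go right; L > I → go right; L > J → go right; L < N → go left; L > K → go right. Place as right child of K.
Insert M: M < Y → go left; M > F → go right; M > I → go right; M > J → go right; M < N → go left; M > K → go right; M > L → go right. Place as right child of L.
Insert P: P < Y → go left; P > F → go right; P > I → go right; P > J → go right; P > N → go right; P < R → go left; P < Q → go left. Place as left child of Q.
Insert B: B < Y → go left; B < F → go left. Place as left child of F.
Insert O: O < Y → go left; O > F → go right; O > I → go right; O > J → go right; O > N → go right; O < R → go left; O < Q → go left; O < P → go left. Place as left child of P.
Insert C: C < Y → go left; C < F → go left; C > B → go right. Place as right child of B.
Insert T: T < Y → go left; T > F → go right; T > I → go right; T > J → go right; T > N → go right; T > R → go right; T < X → go left. Place as left child of X.
Insert E: E < Y → go left; E < F → go left; E > B → go right; E > C → go right. Place as right child of C.
Insert D: D < Y → go left; D < F → go left; D > B → go right; D > C → go right; D < E → go left. Place as left child of E.
Insert W: W < Y → go left; W > F → go right; W > I → go right; W > J → go right; W > N → go right; W > R → go right; W < X → go left; W > T → go right. Place as right child of T.
Insert S: S < Y → go left; S > F → go right; S > I → go right; S > J → go right; S > N → go right; S > R → go right; S < X → go left; S < T → go left. Place as left child of T.

D G M O S W Z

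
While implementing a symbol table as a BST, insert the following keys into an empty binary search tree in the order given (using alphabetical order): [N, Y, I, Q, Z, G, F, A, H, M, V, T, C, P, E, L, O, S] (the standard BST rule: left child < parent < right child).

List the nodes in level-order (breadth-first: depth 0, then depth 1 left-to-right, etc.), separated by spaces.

N I Y G M Q Z F H L P V A O T C S E

Resulting structure (node: left, right):
  N: L=I, R=Y
  Y: L=Q, R=Z
  I: L=G, R=M
  Q: L=P, R=V
  Z: L=–, R=–
  G: L=F, R=H
  F: L=A, R=–
  A: L=–, R=C
  H: L=–, R=–
  M: L=L, R=–
  V: L=T, R=–
  T: L=S, R=–
  C: L=–, R=E
  P: L=O, R=–
  E: L=–, R=–
  L: L=–, R=–
  O: L=–, R=–
  S: L=–, R=–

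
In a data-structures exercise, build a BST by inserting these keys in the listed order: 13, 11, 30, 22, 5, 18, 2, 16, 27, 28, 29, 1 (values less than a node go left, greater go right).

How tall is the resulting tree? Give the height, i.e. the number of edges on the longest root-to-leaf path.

Insert 13: tree is empty, so 13 becomes the root.
Insert 11: 11 < 13 → go left. Place as left child of 13.
Insert 30: 30 > 13 → go right. Place as right child of 13.
Insert 22: 22 > 13 → go right; 22 < 30 → go left. Place as left child of 30.
Insert 5: 5 < 13 → go left; 5 < 11 → go left. Place as left child of 11.
Insert 18: 18 > 13 → go right; 18 < 30 → go left; 18 < 22 → go left. Place as left child of 22.
Insert 2: 2 < 13 → go left; 2 < 11 → go left; 2 < 5 → go left. Place as left child of 5.
Insert 16: 16 > 13 → go right; 16 < 30 → go left; 16 < 22 → go left; 16 < 18 → go left. Place as left child of 18.
Insert 27: 27 > 13 → go right; 27 < 30 → go left; 27 > 22 → go right. Place as right child of 22.
Insert 28: 28 > 13 → go right; 28 < 30 → go left; 28 > 22 → go right; 28 > 27 → go right. Place as right child of 27.
Insert 29: 29 > 13 → go right; 29 < 30 → go left; 29 > 22 → go right; 29 > 27 → go right; 29 > 28 → go right. Place as right child of 28.
Insert 1: 1 < 13 → go left; 1 < 11 → go left; 1 < 5 → go left; 1 < 2 → go left. Place as left child of 2.

The deepest node is 29 at depth 5.

5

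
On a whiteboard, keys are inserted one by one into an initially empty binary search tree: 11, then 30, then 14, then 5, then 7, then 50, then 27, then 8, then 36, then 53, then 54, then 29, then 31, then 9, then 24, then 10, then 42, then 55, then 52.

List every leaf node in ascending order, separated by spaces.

11: root
30: right child of 11 (depth 1)
14: left child of 30 (depth 2)
5: left child of 11 (depth 1)
7: right child of 5 (depth 2)
50: right child of 30 (depth 2)
27: right child of 14 (depth 3)
8: right child of 7 (depth 3)
36: left child of 50 (depth 3)
53: right child of 50 (depth 3)
54: right child of 53 (depth 4)
29: right child of 27 (depth 4)
31: left child of 36 (depth 4)
9: right child of 8 (depth 4)
24: left child of 27 (depth 4)
10: right child of 9 (depth 5)
42: right child of 36 (depth 4)
55: right child of 54 (depth 5)
52: left child of 53 (depth 4)

10 24 29 31 42 52 55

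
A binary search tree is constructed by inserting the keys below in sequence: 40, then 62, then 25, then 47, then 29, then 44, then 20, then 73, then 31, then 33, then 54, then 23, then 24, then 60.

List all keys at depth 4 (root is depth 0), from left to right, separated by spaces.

24 33 60

Resulting structure (node: left, right):
  40: L=25, R=62
  62: L=47, R=73
  25: L=20, R=29
  47: L=44, R=54
  29: L=–, R=31
  44: L=–, R=–
  20: L=–, R=23
  73: L=–, R=–
  31: L=–, R=33
  33: L=–, R=–
  54: L=–, R=60
  23: L=–, R=24
  24: L=–, R=–
  60: L=–, R=–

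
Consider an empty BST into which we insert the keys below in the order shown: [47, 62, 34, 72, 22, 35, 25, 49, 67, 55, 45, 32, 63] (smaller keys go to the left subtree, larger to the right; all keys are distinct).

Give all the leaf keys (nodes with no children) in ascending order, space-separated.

Insert 47: tree is empty, so 47 becomes the root.
Insert 62: 62 > 47 → go right. Place as right child of 47.
Insert 34: 34 < 47 → go left. Place as left child of 47.
Insert 72: 72 > 47 → go right; 72 > 62 → go right. Place as right child of 62.
Insert 22: 22 < 47 → go left; 22 < 34 → go left. Place as left child of 34.
Insert 35: 35 < 47 → go left; 35 > 34 → go right. Place as right child of 34.
Insert 25: 25 < 47 → go left; 25 < 34 → go left; 25 > 22 → go right. Place as right child of 22.
Insert 49: 49 > 47 → go right; 49 < 62 → go left. Place as left child of 62.
Insert 67: 67 > 47 → go right; 67 > 62 → go right; 67 < 72 → go left. Place as left child of 72.
Insert 55: 55 > 47 → go right; 55 < 62 → go left; 55 > 49 → go right. Place as right child of 49.
Insert 45: 45 < 47 → go left; 45 > 34 → go right; 45 > 35 → go right. Place as right child of 35.
Insert 32: 32 < 47 → go left; 32 < 34 → go left; 32 > 22 → go right; 32 > 25 → go right. Place as right child of 25.
Insert 63: 63 > 47 → go right; 63 > 62 → go right; 63 < 72 → go left; 63 < 67 → go left. Place as left child of 67.

32 45 55 63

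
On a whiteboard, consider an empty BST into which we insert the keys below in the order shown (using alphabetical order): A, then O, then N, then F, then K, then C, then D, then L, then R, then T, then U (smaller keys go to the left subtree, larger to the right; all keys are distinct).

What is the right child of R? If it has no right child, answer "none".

A: root
O: right child of A (depth 1)
N: left child of O (depth 2)
F: left child of N (depth 3)
K: right child of F (depth 4)
C: left child of F (depth 4)
D: right child of C (depth 5)
L: right child of K (depth 5)
R: right child of O (depth 2)
T: right child of R (depth 3)
U: right child of T (depth 4)

T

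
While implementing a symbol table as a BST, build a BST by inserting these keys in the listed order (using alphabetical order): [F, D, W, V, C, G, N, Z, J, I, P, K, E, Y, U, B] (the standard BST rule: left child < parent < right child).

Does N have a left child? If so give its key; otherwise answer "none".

J

F: root
D: left child of F (depth 1)
W: right child of F (depth 1)
V: left child of W (depth 2)
C: left child of D (depth 2)
G: left child of V (depth 3)
N: right child of G (depth 4)
Z: right child of W (depth 2)
J: left child of N (depth 5)
I: left child of J (depth 6)
P: right child of N (depth 5)
K: right child of J (depth 6)
E: right child of D (depth 2)
Y: left child of Z (depth 3)
U: right child of P (depth 6)
B: left child of C (depth 3)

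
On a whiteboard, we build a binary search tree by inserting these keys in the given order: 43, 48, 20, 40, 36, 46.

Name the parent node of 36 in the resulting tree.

Resulting structure (node: left, right):
  43: L=20, R=48
  48: L=46, R=–
  20: L=–, R=40
  40: L=36, R=–
  36: L=–, R=–
  46: L=–, R=–

40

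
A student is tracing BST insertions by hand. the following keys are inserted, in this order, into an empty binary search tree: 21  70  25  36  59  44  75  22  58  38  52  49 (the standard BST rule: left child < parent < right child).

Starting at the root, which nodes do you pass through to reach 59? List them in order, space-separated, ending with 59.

Resulting structure (node: left, right):
  21: L=–, R=70
  70: L=25, R=75
  25: L=22, R=36
  36: L=–, R=59
  59: L=44, R=–
  44: L=38, R=58
  75: L=–, R=–
  22: L=–, R=–
  58: L=52, R=–
  38: L=–, R=–
  52: L=49, R=–
  49: L=–, R=–

21 70 25 36 59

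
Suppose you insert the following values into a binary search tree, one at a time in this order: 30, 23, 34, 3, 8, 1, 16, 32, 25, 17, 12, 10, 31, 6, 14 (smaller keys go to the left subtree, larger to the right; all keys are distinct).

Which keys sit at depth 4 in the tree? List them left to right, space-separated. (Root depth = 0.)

Insert 30: tree is empty, so 30 becomes the root.
Insert 23: 23 < 30 → go left. Place as left child of 30.
Insert 34: 34 > 30 → go right. Place as right child of 30.
Insert 3: 3 < 30 → go left; 3 < 23 → go left. Place as left child of 23.
Insert 8: 8 < 30 → go left; 8 < 23 → go left; 8 > 3 → go right. Place as right child of 3.
Insert 1: 1 < 30 → go left; 1 < 23 → go left; 1 < 3 → go left. Place as left child of 3.
Insert 16: 16 < 30 → go left; 16 < 23 → go left; 16 > 3 → go right; 16 > 8 → go right. Place as right child of 8.
Insert 32: 32 > 30 → go right; 32 < 34 → go left. Place as left child of 34.
Insert 25: 25 < 30 → go left; 25 > 23 → go right. Place as right child of 23.
Insert 17: 17 < 30 → go left; 17 < 23 → go left; 17 > 3 → go right; 17 > 8 → go right; 17 > 16 → go right. Place as right child of 16.
Insert 12: 12 < 30 → go left; 12 < 23 → go left; 12 > 3 → go right; 12 > 8 → go right; 12 < 16 → go left. Place as left child of 16.
Insert 10: 10 < 30 → go left; 10 < 23 → go left; 10 > 3 → go right; 10 > 8 → go right; 10 < 16 → go left; 10 < 12 → go left. Place as left child of 12.
Insert 31: 31 > 30 → go right; 31 < 34 → go left; 31 < 32 → go left. Place as left child of 32.
Insert 6: 6 < 30 → go left; 6 < 23 → go left; 6 > 3 → go right; 6 < 8 → go left. Place as left child of 8.
Insert 14: 14 < 30 → go left; 14 < 23 → go left; 14 > 3 → go right; 14 > 8 → go right; 14 < 16 → go left; 14 > 12 → go right. Place as right child of 12.

6 16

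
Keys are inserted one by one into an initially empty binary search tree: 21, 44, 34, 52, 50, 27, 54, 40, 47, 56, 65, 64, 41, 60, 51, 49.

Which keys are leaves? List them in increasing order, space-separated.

27 41 49 51 60

Insert 21: tree is empty, so 21 becomes the root.
Insert 44: 44 > 21 → go right. Place as right child of 21.
Insert 34: 34 > 21 → go right; 34 < 44 → go left. Place as left child of 44.
Insert 52: 52 > 21 → go right; 52 > 44 → go right. Place as right child of 44.
Insert 50: 50 > 21 → go right; 50 > 44 → go right; 50 < 52 → go left. Place as left child of 52.
Insert 27: 27 > 21 → go right; 27 < 44 → go left; 27 < 34 → go left. Place as left child of 34.
Insert 54: 54 > 21 → go right; 54 > 44 → go right; 54 > 52 → go right. Place as right child of 52.
Insert 40: 40 > 21 → go right; 40 < 44 → go left; 40 > 34 → go right. Place as right child of 34.
Insert 47: 47 > 21 → go right; 47 > 44 → go right; 47 < 52 → go left; 47 < 50 → go left. Place as left child of 50.
Insert 56: 56 > 21 → go right; 56 > 44 → go right; 56 > 52 → go right; 56 > 54 → go right. Place as right child of 54.
Insert 65: 65 > 21 → go right; 65 > 44 → go right; 65 > 52 → go right; 65 > 54 → go right; 65 > 56 → go right. Place as right child of 56.
Insert 64: 64 > 21 → go right; 64 > 44 → go right; 64 > 52 → go right; 64 > 54 → go right; 64 > 56 → go right; 64 < 65 → go left. Place as left child of 65.
Insert 41: 41 > 21 → go right; 41 < 44 → go left; 41 > 34 → go right; 41 > 40 → go right. Place as right child of 40.
Insert 60: 60 > 21 → go right; 60 > 44 → go right; 60 > 52 → go right; 60 > 54 → go right; 60 > 56 → go right; 60 < 65 → go left; 60 < 64 → go left. Place as left child of 64.
Insert 51: 51 > 21 → go right; 51 > 44 → go right; 51 < 52 → go left; 51 > 50 → go right. Place as right child of 50.
Insert 49: 49 > 21 → go right; 49 > 44 → go right; 49 < 52 → go left; 49 < 50 → go left; 49 > 47 → go right. Place as right child of 47.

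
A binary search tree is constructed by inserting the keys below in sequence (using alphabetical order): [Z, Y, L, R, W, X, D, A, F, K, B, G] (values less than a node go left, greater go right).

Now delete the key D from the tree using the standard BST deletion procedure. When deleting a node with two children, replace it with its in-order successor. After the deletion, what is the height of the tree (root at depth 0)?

5

Insert Z: tree is empty, so Z becomes the root.
Insert Y: Y < Z → go left. Place as left child of Z.
Insert L: L < Z → go left; L < Y → go left. Place as left child of Y.
Insert R: R < Z → go left; R < Y → go left; R > L → go right. Place as right child of L.
Insert W: W < Z → go left; W < Y → go left; W > L → go right; W > R → go right. Place as right child of R.
Insert X: X < Z → go left; X < Y → go left; X > L → go right; X > R → go right; X > W → go right. Place as right child of W.
Insert D: D < Z → go left; D < Y → go left; D < L → go left. Place as left child of L.
Insert A: A < Z → go left; A < Y → go left; A < L → go left; A < D → go left. Place as left child of D.
Insert F: F < Z → go left; F < Y → go left; F < L → go left; F > D → go right. Place as right child of D.
Insert K: K < Z → go left; K < Y → go left; K < L → go left; K > D → go right; K > F → go right. Place as right child of F.
Insert B: B < Z → go left; B < Y → go left; B < L → go left; B < D → go left; B > A → go right. Place as right child of A.
Insert G: G < Z → go left; G < Y → go left; G < L → go left; G > D → go right; G > F → go right; G < K → go left. Place as left child of K.

Delete D (two children — replace with in-order successor).
After deletion, deepest node is X at depth 5.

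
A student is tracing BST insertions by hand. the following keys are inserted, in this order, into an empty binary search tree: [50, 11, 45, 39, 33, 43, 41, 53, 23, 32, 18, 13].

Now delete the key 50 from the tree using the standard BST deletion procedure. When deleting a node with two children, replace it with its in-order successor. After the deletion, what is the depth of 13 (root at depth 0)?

7

Insert 50: tree is empty, so 50 becomes the root.
Insert 11: 11 < 50 → go left. Place as left child of 50.
Insert 45: 45 < 50 → go left; 45 > 11 → go right. Place as right child of 11.
Insert 39: 39 < 50 → go left; 39 > 11 → go right; 39 < 45 → go left. Place as left child of 45.
Insert 33: 33 < 50 → go left; 33 > 11 → go right; 33 < 45 → go left; 33 < 39 → go left. Place as left child of 39.
Insert 43: 43 < 50 → go left; 43 > 11 → go right; 43 < 45 → go left; 43 > 39 → go right. Place as right child of 39.
Insert 41: 41 < 50 → go left; 41 > 11 → go right; 41 < 45 → go left; 41 > 39 → go right; 41 < 43 → go left. Place as left child of 43.
Insert 53: 53 > 50 → go right. Place as right child of 50.
Insert 23: 23 < 50 → go left; 23 > 11 → go right; 23 < 45 → go left; 23 < 39 → go left; 23 < 33 → go left. Place as left child of 33.
Insert 32: 32 < 50 → go left; 32 > 11 → go right; 32 < 45 → go left; 32 < 39 → go left; 32 < 33 → go left; 32 > 23 → go right. Place as right child of 23.
Insert 18: 18 < 50 → go left; 18 > 11 → go right; 18 < 45 → go left; 18 < 39 → go left; 18 < 33 → go left; 18 < 23 → go left. Place as left child of 23.
Insert 13: 13 < 50 → go left; 13 > 11 → go right; 13 < 45 → go left; 13 < 39 → go left; 13 < 33 → go left; 13 < 23 → go left; 13 < 18 → go left. Place as left child of 18.

Delete 50 (two children — replace with in-order successor).
After deletion, path to 13: 53 → 11 → 45 → 39 → 33 → 23 → 18 → 13.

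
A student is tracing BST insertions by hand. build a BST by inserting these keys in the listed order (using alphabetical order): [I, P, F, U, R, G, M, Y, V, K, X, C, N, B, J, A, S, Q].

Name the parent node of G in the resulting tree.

I: root
P: right child of I (depth 1)
F: left child of I (depth 1)
U: right child of P (depth 2)
R: left child of U (depth 3)
G: right child of F (depth 2)
M: left child of P (depth 2)
Y: right child of U (depth 3)
V: left child of Y (depth 4)
K: left child of M (depth 3)
X: right child of V (depth 5)
C: left child of F (depth 2)
N: right child of M (depth 3)
B: left child of C (depth 3)
J: left child of K (depth 4)
A: left child of B (depth 4)
S: right child of R (depth 4)
Q: left child of R (depth 4)

F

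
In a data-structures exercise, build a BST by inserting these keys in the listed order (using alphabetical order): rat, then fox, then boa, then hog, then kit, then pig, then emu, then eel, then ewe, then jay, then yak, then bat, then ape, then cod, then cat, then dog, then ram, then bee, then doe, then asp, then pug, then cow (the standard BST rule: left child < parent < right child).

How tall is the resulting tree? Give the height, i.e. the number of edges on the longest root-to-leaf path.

rat: root
fox: left child of rat (depth 1)
boa: left child of fox (depth 2)
hog: right child of fox (depth 2)
kit: right child of hog (depth 3)
pig: right child of kit (depth 4)
emu: right child of boa (depth 3)
eel: left child of emu (depth 4)
ewe: right child of emu (depth 4)
jay: left child of kit (depth 4)
yak: right child of rat (depth 1)
bat: left child of boa (depth 3)
ape: left child of bat (depth 4)
cod: left child of eel (depth 5)
cat: left child of cod (depth 6)
dog: right child of cod (depth 6)
ram: right child of pig (depth 5)
bee: right child of bat (depth 4)
doe: left child of dog (depth 7)
asp: right child of ape (depth 5)
pug: left child of ram (depth 6)
cow: left child of doe (depth 8)

The deepest node is cow at depth 8.

8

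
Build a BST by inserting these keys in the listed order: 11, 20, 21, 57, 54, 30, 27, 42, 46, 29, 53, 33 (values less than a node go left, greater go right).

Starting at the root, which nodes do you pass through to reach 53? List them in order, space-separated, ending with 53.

Resulting structure (node: left, right):
  11: L=–, R=20
  20: L=–, R=21
  21: L=–, R=57
  57: L=54, R=–
  54: L=30, R=–
  30: L=27, R=42
  27: L=–, R=29
  42: L=33, R=46
  46: L=–, R=53
  29: L=–, R=–
  53: L=–, R=–
  33: L=–, R=–

11 20 21 57 54 30 42 46 53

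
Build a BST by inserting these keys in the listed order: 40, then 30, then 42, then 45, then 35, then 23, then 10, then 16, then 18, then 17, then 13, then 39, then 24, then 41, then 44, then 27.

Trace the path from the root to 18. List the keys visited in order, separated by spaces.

40 30 23 10 16 18

Insert 40: tree is empty, so 40 becomes the root.
Insert 30: 30 < 40 → go left. Place as left child of 40.
Insert 42: 42 > 40 → go right. Place as right child of 40.
Insert 45: 45 > 40 → go right; 45 > 42 → go right. Place as right child of 42.
Insert 35: 35 < 40 → go left; 35 > 30 → go right. Place as right child of 30.
Insert 23: 23 < 40 → go left; 23 < 30 → go left. Place as left child of 30.
Insert 10: 10 < 40 → go left; 10 < 30 → go left; 10 < 23 → go left. Place as left child of 23.
Insert 16: 16 < 40 → go left; 16 < 30 → go left; 16 < 23 → go left; 16 > 10 → go right. Place as right child of 10.
Insert 18: 18 < 40 → go left; 18 < 30 → go left; 18 < 23 → go left; 18 > 10 → go right; 18 > 16 → go right. Place as right child of 16.
Insert 17: 17 < 40 → go left; 17 < 30 → go left; 17 < 23 → go left; 17 > 10 → go right; 17 > 16 → go right; 17 < 18 → go left. Place as left child of 18.
Insert 13: 13 < 40 → go left; 13 < 30 → go left; 13 < 23 → go left; 13 > 10 → go right; 13 < 16 → go left. Place as left child of 16.
Insert 39: 39 < 40 → go left; 39 > 30 → go right; 39 > 35 → go right. Place as right child of 35.
Insert 24: 24 < 40 → go left; 24 < 30 → go left; 24 > 23 → go right. Place as right child of 23.
Insert 41: 41 > 40 → go right; 41 < 42 → go left. Place as left child of 42.
Insert 44: 44 > 40 → go right; 44 > 42 → go right; 44 < 45 → go left. Place as left child of 45.
Insert 27: 27 < 40 → go left; 27 < 30 → go left; 27 > 23 → go right; 27 > 24 → go right. Place as right child of 24.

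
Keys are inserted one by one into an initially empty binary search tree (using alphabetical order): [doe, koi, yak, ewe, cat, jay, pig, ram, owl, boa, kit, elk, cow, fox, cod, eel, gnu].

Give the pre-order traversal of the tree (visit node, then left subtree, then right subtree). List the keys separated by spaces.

Insert doe: tree is empty, so doe becomes the root.
Insert koi: koi > doe → go right. Place as right child of doe.
Insert yak: yak > doe → go right; yak > koi → go right. Place as right child of koi.
Insert ewe: ewe > doe → go right; ewe < koi → go left. Place as left child of koi.
Insert cat: cat < doe → go left. Place as left child of doe.
Insert jay: jay > doe → go right; jay < koi → go left; jay > ewe → go right. Place as right child of ewe.
Insert pig: pig > doe → go right; pig > koi → go right; pig < yak → go left. Place as left child of yak.
Insert ram: ram > doe → go right; ram > koi → go right; ram < yak → go left; ram > pig → go right. Place as right child of pig.
Insert owl: owl > doe → go right; owl > koi → go right; owl < yak → go left; owl < pig → go left. Place as left child of pig.
Insert boa: boa < doe → go left; boa < cat → go left. Place as left child of cat.
Insert kit: kit > doe → go right; kit < koi → go left; kit > ewe → go right; kit > jay → go right. Place as right child of jay.
Insert elk: elk > doe → go right; elk < koi → go left; elk < ewe → go left. Place as left child of ewe.
Insert cow: cow < doe → go left; cow > cat → go right. Place as right child of cat.
Insert fox: fox > doe → go right; fox < koi → go left; fox > ewe → go right; fox < jay → go left. Place as left child of jay.
Insert cod: cod < doe → go left; cod > cat → go right; cod < cow → go left. Place as left child of cow.
Insert eel: eel > doe → go right; eel < koi → go left; eel < ewe → go left; eel < elk → go left. Place as left child of elk.
Insert gnu: gnu > doe → go right; gnu < koi → go left; gnu > ewe → go right; gnu < jay → go left; gnu > fox → go right. Place as right child of fox.

doe cat boa cow cod koi ewe elk eel jay fox gnu kit yak pig owl ram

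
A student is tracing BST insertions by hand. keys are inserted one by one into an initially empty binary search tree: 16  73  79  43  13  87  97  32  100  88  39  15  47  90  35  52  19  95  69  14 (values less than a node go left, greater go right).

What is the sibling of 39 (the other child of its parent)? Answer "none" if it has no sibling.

16: root
73: right child of 16 (depth 1)
79: right child of 73 (depth 2)
43: left child of 73 (depth 2)
13: left child of 16 (depth 1)
87: right child of 79 (depth 3)
97: right child of 87 (depth 4)
32: left child of 43 (depth 3)
100: right child of 97 (depth 5)
88: left child of 97 (depth 5)
39: right child of 32 (depth 4)
15: right child of 13 (depth 2)
47: right child of 43 (depth 3)
90: right child of 88 (depth 6)
35: left child of 39 (depth 5)
52: right child of 47 (depth 4)
19: left child of 32 (depth 4)
95: right child of 90 (depth 7)
69: right child of 52 (depth 5)
14: left child of 15 (depth 3)

39's parent is 32; the other child of 32 is 19.

19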